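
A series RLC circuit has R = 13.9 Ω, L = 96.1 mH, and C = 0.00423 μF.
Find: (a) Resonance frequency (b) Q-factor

Step 1 — Resonance condition Im(Z)=0 gives ω₀ = 1/√(LC).
Step 2 — ω₀ = 1/√(0.0961·4.23e-09) = 4.96e+04 rad/s.
Step 3 — f₀ = ω₀/(2π) = 7894 Hz.
Step 4 — Series Q: Q = ω₀L/R = 4.96e+04·0.0961/13.9 = 342.9.

(a) f₀ = 7894 Hz  (b) Q = 342.9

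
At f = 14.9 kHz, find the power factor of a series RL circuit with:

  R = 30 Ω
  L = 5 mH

Step 1 — Angular frequency: ω = 2π·f = 2π·1.49e+04 = 9.362e+04 rad/s.
Step 2 — Component impedances:
  R: Z = R = 30 Ω
  L: Z = jωL = j·9.362e+04·0.005 = 0 + j468.1 Ω
Step 3 — Series combination: Z_total = R + L = 30 + j468.1 Ω = 469.1∠86.3° Ω.
Step 4 — Power factor: PF = cos(φ) = Re(Z)/|Z| = 30/469.06 = 0.06396.
Step 5 — Type: Im(Z) = 468.1 ⇒ lagging (phase φ = 86.3°).

PF = 0.06396 (lagging, φ = 86.3°)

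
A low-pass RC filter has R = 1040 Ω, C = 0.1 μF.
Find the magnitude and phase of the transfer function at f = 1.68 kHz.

Step 1 — Angular frequency: ω = 2π·1680 = 1.056e+04 rad/s.
Step 2 — Transfer function: H(jω) = 1/(1 + jωRC).
Step 3 — Denominator: 1 + jωRC = 1 + j·1.056e+04·1040·1e-07 = 1 + j1.098.
Step 4 — H = 0.4535 - j0.4978.
Step 5 — Magnitude: |H| = 0.6734 (-3.4 dB); phase: φ = -47.7°.

|H| = 0.6734 (-3.4 dB), φ = -47.7°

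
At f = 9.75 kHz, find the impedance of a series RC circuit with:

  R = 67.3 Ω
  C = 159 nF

Step 1 — Angular frequency: ω = 2π·f = 2π·9750 = 6.126e+04 rad/s.
Step 2 — Component impedances:
  R: Z = R = 67.3 Ω
  C: Z = 1/(jωC) = -j/(ω·C) = 0 - j102.7 Ω
Step 3 — Series combination: Z_total = R + C = 67.3 - j102.7 Ω = 122.8∠-56.8° Ω.

Z = 67.3 - j102.7 Ω = 122.8∠-56.8° Ω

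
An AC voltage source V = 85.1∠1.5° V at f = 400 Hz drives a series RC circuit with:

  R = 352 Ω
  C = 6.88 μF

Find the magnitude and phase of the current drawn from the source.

Step 1 — Angular frequency: ω = 2π·f = 2π·400 = 2513 rad/s.
Step 2 — Component impedances:
  R: Z = R = 352 Ω
  C: Z = 1/(jωC) = -j/(ω·C) = 0 - j57.83 Ω
Step 3 — Series combination: Z_total = R + C = 352 - j57.83 Ω = 356.7∠-9.3° Ω.
Step 4 — Source phasor: V = 85.1∠1.5° V = 85.07 + j2.228 V.
Step 5 — Ohm's law: I = V / Z_total = (85.07 + j2.228) / (352 - j57.83) = 0.2343 + j0.04483 A.
Step 6 — Convert to polar: |I| = 0.2386 A, ∠I = 10.8°.

I = 0.2386∠10.8° A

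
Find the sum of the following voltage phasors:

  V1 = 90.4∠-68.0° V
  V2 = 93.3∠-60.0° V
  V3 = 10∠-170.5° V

Step 1 — Convert each phasor to rectangular form:
  V1 = 90.4·(cos(-68.0°) + j·sin(-68.0°)) = 33.86 - j83.82 V
  V2 = 93.3·(cos(-60.0°) + j·sin(-60.0°)) = 46.65 - j80.8 V
  V3 = 10·(cos(-170.5°) + j·sin(-170.5°)) = -9.863 - j1.65 V
Step 2 — Sum components: V_total = 70.65 - j166.3 V.
Step 3 — Convert to polar: |V_total| = 180.7 V, ∠V_total = -67.0°.

V_total = 180.7∠-67.0° V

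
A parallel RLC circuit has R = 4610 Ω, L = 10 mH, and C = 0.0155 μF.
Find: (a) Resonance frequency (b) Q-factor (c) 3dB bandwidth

Step 1 — Resonance: ω₀ = 1/√(LC) = 1/√(0.01·1.55e-08) = 8.032e+04 rad/s.
Step 2 — f₀ = ω₀/(2π) = 1.278e+04 Hz.
Step 3 — Parallel Q: Q = R/(ω₀L) = 4610/(8.032e+04·0.01) = 5.739.
Step 4 — Bandwidth: Δω = ω₀/Q = 1.399e+04 rad/s; BW = Δω/(2π) = 2227 Hz.

(a) f₀ = 1.278e+04 Hz  (b) Q = 5.739  (c) BW = 2227 Hz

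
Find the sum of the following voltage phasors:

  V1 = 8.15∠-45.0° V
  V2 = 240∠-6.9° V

Step 1 — Convert each phasor to rectangular form:
  V1 = 8.15·(cos(-45.0°) + j·sin(-45.0°)) = 5.763 - j5.763 V
  V2 = 240·(cos(-6.9°) + j·sin(-6.9°)) = 238.3 - j28.83 V
Step 2 — Sum components: V_total = 244 - j34.6 V.
Step 3 — Convert to polar: |V_total| = 246.5 V, ∠V_total = -8.1°.

V_total = 246.5∠-8.1° V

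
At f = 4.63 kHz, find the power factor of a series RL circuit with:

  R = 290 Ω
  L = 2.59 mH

Step 1 — Angular frequency: ω = 2π·f = 2π·4630 = 2.909e+04 rad/s.
Step 2 — Component impedances:
  R: Z = R = 290 Ω
  L: Z = jωL = j·2.909e+04·0.00259 = 0 + j75.35 Ω
Step 3 — Series combination: Z_total = R + L = 290 + j75.35 Ω = 299.6∠14.6° Ω.
Step 4 — Power factor: PF = cos(φ) = Re(Z)/|Z| = 290/299.63 = 0.9679.
Step 5 — Type: Im(Z) = 75.35 ⇒ lagging (phase φ = 14.6°).

PF = 0.9679 (lagging, φ = 14.6°)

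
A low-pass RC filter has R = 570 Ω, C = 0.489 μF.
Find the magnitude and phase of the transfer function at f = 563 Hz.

Step 1 — Angular frequency: ω = 2π·563 = 3537 rad/s.
Step 2 — Transfer function: H(jω) = 1/(1 + jωRC).
Step 3 — Denominator: 1 + jωRC = 1 + j·3537·570·4.89e-07 = 1 + j0.986.
Step 4 — H = 0.5071 - j0.5.
Step 5 — Magnitude: |H| = 0.7121 (-2.9 dB); phase: φ = -44.6°.

|H| = 0.7121 (-2.9 dB), φ = -44.6°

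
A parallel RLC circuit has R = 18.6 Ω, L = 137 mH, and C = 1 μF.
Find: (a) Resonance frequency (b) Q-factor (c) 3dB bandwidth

Step 1 — Resonance: ω₀ = 1/√(LC) = 1/√(0.137·1e-06) = 2702 rad/s.
Step 2 — f₀ = ω₀/(2π) = 430 Hz.
Step 3 — Parallel Q: Q = R/(ω₀L) = 18.6/(2702·0.137) = 0.05025.
Step 4 — Bandwidth: Δω = ω₀/Q = 5.376e+04 rad/s; BW = Δω/(2π) = 8557 Hz.

(a) f₀ = 430 Hz  (b) Q = 0.05025  (c) BW = 8557 Hz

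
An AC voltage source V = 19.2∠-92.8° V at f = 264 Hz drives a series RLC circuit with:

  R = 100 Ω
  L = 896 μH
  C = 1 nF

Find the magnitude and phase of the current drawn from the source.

Step 1 — Angular frequency: ω = 2π·f = 2π·264 = 1659 rad/s.
Step 2 — Component impedances:
  R: Z = R = 100 Ω
  L: Z = jωL = j·1659·0.000896 = 0 + j1.486 Ω
  C: Z = 1/(jωC) = -j/(ω·C) = 0 - j6.029e+05 Ω
Step 3 — Series combination: Z_total = R + L + C = 100 - j6.029e+05 Ω = 6.029e+05∠-90.0° Ω.
Step 4 — Source phasor: V = 19.2∠-92.8° V = -0.9379 - j19.18 V.
Step 5 — Ohm's law: I = V / Z_total = (-0.9379 - j19.18) / (100 - j6.029e+05) = 3.181e-05 - j1.561e-06 A.
Step 6 — Convert to polar: |I| = 3.185e-05 A, ∠I = -2.8°.

I = 3.185e-05∠-2.8° A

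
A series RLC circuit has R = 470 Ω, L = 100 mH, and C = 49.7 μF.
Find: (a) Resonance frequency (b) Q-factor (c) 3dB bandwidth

Step 1 — Resonance condition Im(Z)=0 gives ω₀ = 1/√(LC).
Step 2 — ω₀ = 1/√(0.1·4.97e-05) = 448.6 rad/s.
Step 3 — f₀ = ω₀/(2π) = 71.39 Hz.
Step 4 — Series Q: Q = ω₀L/R = 448.6·0.1/470 = 0.09544.
Step 5 — 3dB bandwidth: Δω = ω₀/Q = 4700 rad/s; BW = Δω/(2π) = 748 Hz.

(a) f₀ = 71.39 Hz  (b) Q = 0.09544  (c) BW = 748 Hz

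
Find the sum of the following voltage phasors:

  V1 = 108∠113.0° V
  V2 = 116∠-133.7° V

Step 1 — Convert each phasor to rectangular form:
  V1 = 108·(cos(113.0°) + j·sin(113.0°)) = -42.2 + j99.41 V
  V2 = 116·(cos(-133.7°) + j·sin(-133.7°)) = -80.14 - j83.86 V
Step 2 — Sum components: V_total = -122.3 + j15.55 V.
Step 3 — Convert to polar: |V_total| = 123.3 V, ∠V_total = 172.8°.

V_total = 123.3∠172.8° V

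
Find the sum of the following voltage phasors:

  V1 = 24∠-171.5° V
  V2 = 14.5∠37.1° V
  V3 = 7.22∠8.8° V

Step 1 — Convert each phasor to rectangular form:
  V1 = 24·(cos(-171.5°) + j·sin(-171.5°)) = -23.74 - j3.547 V
  V2 = 14.5·(cos(37.1°) + j·sin(37.1°)) = 11.56 + j8.747 V
  V3 = 7.22·(cos(8.8°) + j·sin(8.8°)) = 7.135 + j1.105 V
Step 2 — Sum components: V_total = -5.036 + j6.304 V.
Step 3 — Convert to polar: |V_total| = 8.069 V, ∠V_total = 128.6°.

V_total = 8.069∠128.6° V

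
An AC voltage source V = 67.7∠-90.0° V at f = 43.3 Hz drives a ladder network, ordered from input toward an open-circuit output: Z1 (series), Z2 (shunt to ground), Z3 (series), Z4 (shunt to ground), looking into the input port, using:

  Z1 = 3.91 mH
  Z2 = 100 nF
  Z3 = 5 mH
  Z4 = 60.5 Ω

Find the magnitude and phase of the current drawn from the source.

Step 1 — Angular frequency: ω = 2π·f = 2π·43.3 = 272.1 rad/s.
Step 2 — Component impedances:
  Z1: Z = jωL = j·272.1·0.00391 = 0 + j1.064 Ω
  Z2: Z = 1/(jωC) = -j/(ω·C) = 0 - j3.676e+04 Ω
  Z3: Z = jωL = j·272.1·0.005 = 0 + j1.36 Ω
  Z4: Z = R = 60.5 Ω
Step 3 — Ladder network (open output): work backward from the far end, alternating series and parallel combinations. Z_in = 60.5 + j2.325 Ω = 60.55∠2.2° Ω.
Step 4 — Source phasor: V = 67.7∠-90.0° V = 0 - j67.7 V.
Step 5 — Ohm's law: I = V / Z_total = (0 - j67.7) / (60.5 + j2.325) = -0.04293 - j1.117 A.
Step 6 — Convert to polar: |I| = 1.118 A, ∠I = -92.2°.

I = 1.118∠-92.2° A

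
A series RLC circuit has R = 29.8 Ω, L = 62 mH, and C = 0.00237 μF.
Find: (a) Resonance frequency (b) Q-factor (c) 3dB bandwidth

Step 1 — Resonance condition Im(Z)=0 gives ω₀ = 1/√(LC).
Step 2 — ω₀ = 1/√(0.062·2.37e-09) = 8.25e+04 rad/s.
Step 3 — f₀ = ω₀/(2π) = 1.313e+04 Hz.
Step 4 — Series Q: Q = ω₀L/R = 8.25e+04·0.062/29.8 = 171.6.
Step 5 — 3dB bandwidth: Δω = ω₀/Q = 480.6 rad/s; BW = Δω/(2π) = 76.5 Hz.

(a) f₀ = 1.313e+04 Hz  (b) Q = 171.6  (c) BW = 76.5 Hz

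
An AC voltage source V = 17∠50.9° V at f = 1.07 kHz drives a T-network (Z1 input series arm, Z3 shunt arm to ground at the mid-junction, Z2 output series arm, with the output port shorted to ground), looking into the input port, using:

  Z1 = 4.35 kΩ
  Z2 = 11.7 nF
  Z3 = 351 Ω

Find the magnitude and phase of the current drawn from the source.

Step 1 — Angular frequency: ω = 2π·f = 2π·1070 = 6723 rad/s.
Step 2 — Component impedances:
  Z1: Z = R = 4350 Ω
  Z2: Z = 1/(jωC) = -j/(ω·C) = 0 - j1.271e+04 Ω
  Z3: Z = R = 351 Ω
Step 3 — With the output port shorted to ground, the output series arm Z2 runs from the junction to ground; the shunt arm Z3 also runs from the junction to ground. They appear in parallel: Z3 || Z2 = 350.7 - j9.684 Ω.
Step 4 — Series with input arm Z1: Z_in = Z1 + (Z3 || Z2) = 4701 - j9.684 Ω = 4701∠-0.1° Ω.
Step 5 — Source phasor: V = 17∠50.9° V = 10.72 + j13.19 V.
Step 6 — Ohm's law: I = V / Z_total = (10.72 + j13.19) / (4701 - j9.684) = 0.002275 + j0.002811 A.
Step 7 — Convert to polar: |I| = 0.003616 A, ∠I = 51.0°.

I = 0.003616∠51.0° A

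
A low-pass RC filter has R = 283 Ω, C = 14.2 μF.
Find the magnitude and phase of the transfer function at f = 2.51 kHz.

Step 1 — Angular frequency: ω = 2π·2510 = 1.577e+04 rad/s.
Step 2 — Transfer function: H(jω) = 1/(1 + jωRC).
Step 3 — Denominator: 1 + jωRC = 1 + j·1.577e+04·283·1.42e-05 = 1 + j63.38.
Step 4 — H = 0.0002489 - j0.01577.
Step 5 — Magnitude: |H| = 0.01578 (-36.0 dB); phase: φ = -89.1°.

|H| = 0.01578 (-36.0 dB), φ = -89.1°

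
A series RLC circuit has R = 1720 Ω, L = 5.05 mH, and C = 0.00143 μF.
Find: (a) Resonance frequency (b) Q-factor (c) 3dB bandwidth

Step 1 — Resonance: ω₀ = 1/√(LC) = 1/√(0.00505·1.43e-09) = 3.721e+05 rad/s.
Step 2 — f₀ = ω₀/(2π) = 5.923e+04 Hz.
Step 3 — Series Q: Q = ω₀L/R = 3.721e+05·0.00505/1720 = 1.093.
Step 4 — Bandwidth: Δω = ω₀/Q = 3.406e+05 rad/s; BW = Δω/(2π) = 5.421e+04 Hz.

(a) f₀ = 5.923e+04 Hz  (b) Q = 1.093  (c) BW = 5.421e+04 Hz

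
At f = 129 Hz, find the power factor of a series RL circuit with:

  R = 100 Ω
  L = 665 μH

Step 1 — Angular frequency: ω = 2π·f = 2π·129 = 810.5 rad/s.
Step 2 — Component impedances:
  R: Z = R = 100 Ω
  L: Z = jωL = j·810.5·0.000665 = 0 + j0.539 Ω
Step 3 — Series combination: Z_total = R + L = 100 + j0.539 Ω = 100∠0.3° Ω.
Step 4 — Power factor: PF = cos(φ) = Re(Z)/|Z| = 100/100 = 1.
Step 5 — Type: Im(Z) = 0.539 ⇒ lagging (phase φ = 0.3°).

PF = 1 (lagging, φ = 0.3°)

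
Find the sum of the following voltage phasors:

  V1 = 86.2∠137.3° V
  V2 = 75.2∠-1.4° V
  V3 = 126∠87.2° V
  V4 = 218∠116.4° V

Step 1 — Convert each phasor to rectangular form:
  V1 = 86.2·(cos(137.3°) + j·sin(137.3°)) = -63.35 + j58.46 V
  V2 = 75.2·(cos(-1.4°) + j·sin(-1.4°)) = 75.18 - j1.837 V
  V3 = 126·(cos(87.2°) + j·sin(87.2°)) = 6.155 + j125.8 V
  V4 = 218·(cos(116.4°) + j·sin(116.4°)) = -96.93 + j195.3 V
Step 2 — Sum components: V_total = -78.95 + j377.7 V.
Step 3 — Convert to polar: |V_total| = 385.9 V, ∠V_total = 101.8°.

V_total = 385.9∠101.8° V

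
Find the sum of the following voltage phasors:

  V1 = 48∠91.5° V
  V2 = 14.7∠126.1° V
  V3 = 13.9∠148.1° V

Step 1 — Convert each phasor to rectangular form:
  V1 = 48·(cos(91.5°) + j·sin(91.5°)) = -1.256 + j47.98 V
  V2 = 14.7·(cos(126.1°) + j·sin(126.1°)) = -8.661 + j11.88 V
  V3 = 13.9·(cos(148.1°) + j·sin(148.1°)) = -11.8 + j7.345 V
Step 2 — Sum components: V_total = -21.72 + j67.21 V.
Step 3 — Convert to polar: |V_total| = 70.63 V, ∠V_total = 107.9°.

V_total = 70.63∠107.9° V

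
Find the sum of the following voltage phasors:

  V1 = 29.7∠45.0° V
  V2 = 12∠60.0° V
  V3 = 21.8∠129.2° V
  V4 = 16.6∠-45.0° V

Step 1 — Convert each phasor to rectangular form:
  V1 = 29.7·(cos(45.0°) + j·sin(45.0°)) = 21 + j21 V
  V2 = 12·(cos(60.0°) + j·sin(60.0°)) = 6 + j10.39 V
  V3 = 21.8·(cos(129.2°) + j·sin(129.2°)) = -13.78 + j16.89 V
  V4 = 16.6·(cos(-45.0°) + j·sin(-45.0°)) = 11.74 - j11.74 V
Step 2 — Sum components: V_total = 24.96 + j36.55 V.
Step 3 — Convert to polar: |V_total| = 44.26 V, ∠V_total = 55.7°.

V_total = 44.26∠55.7° V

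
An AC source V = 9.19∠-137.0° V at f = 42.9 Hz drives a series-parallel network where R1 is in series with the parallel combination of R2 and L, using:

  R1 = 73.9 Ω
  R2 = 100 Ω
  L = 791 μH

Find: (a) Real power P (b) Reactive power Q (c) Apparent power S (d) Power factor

Step 1 — Angular frequency: ω = 2π·f = 2π·42.9 = 269.5 rad/s.
Step 2 — Component impedances:
  R1: Z = R = 73.9 Ω
  R2: Z = R = 100 Ω
  L: Z = jωL = j·269.5·0.000791 = 0 + j0.2132 Ω
Step 3 — Parallel branch: R2 || L = 1/(1/R2 + 1/L) = 0.0004546 + j0.2132 Ω.
Step 4 — Series with R1: Z_total = R1 + (R2 || L) = 73.9 + j0.2132 Ω = 73.9∠0.2° Ω.
Step 5 — Source phasor: V = 9.19∠-137.0° V = -6.721 - j6.268 V.
Step 6 — Current: I = V / Z = -0.09119 - j0.08455 A = 0.1244∠-137.2° A.
Step 7 — Complex power: S = V·I* = 1.143 + j0.003297 VA.
Step 8 — Real power: P = Re(S) = 1.143 W.
Step 9 — Reactive power: Q = Im(S) = 0.003297 VAR.
Step 10 — Apparent power: |S| = 1.143 VA.
Step 11 — Power factor: PF = P/|S| = 1 (lagging).

(a) P = 1.143 W  (b) Q = 0.003297 VAR  (c) S = 1.143 VA  (d) PF = 1 (lagging)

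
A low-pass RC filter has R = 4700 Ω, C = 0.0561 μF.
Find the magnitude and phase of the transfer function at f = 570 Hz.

Step 1 — Angular frequency: ω = 2π·570 = 3581 rad/s.
Step 2 — Transfer function: H(jω) = 1/(1 + jωRC).
Step 3 — Denominator: 1 + jωRC = 1 + j·3581·4700·5.61e-08 = 1 + j0.9443.
Step 4 — H = 0.5286 - j0.4992.
Step 5 — Magnitude: |H| = 0.7271 (-2.8 dB); phase: φ = -43.4°.

|H| = 0.7271 (-2.8 dB), φ = -43.4°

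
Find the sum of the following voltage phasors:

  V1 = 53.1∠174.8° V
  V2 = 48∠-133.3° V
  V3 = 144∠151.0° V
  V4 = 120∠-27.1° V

Step 1 — Convert each phasor to rectangular form:
  V1 = 53.1·(cos(174.8°) + j·sin(174.8°)) = -52.88 + j4.813 V
  V2 = 48·(cos(-133.3°) + j·sin(-133.3°)) = -32.92 - j34.93 V
  V3 = 144·(cos(151.0°) + j·sin(151.0°)) = -125.9 + j69.81 V
  V4 = 120·(cos(-27.1°) + j·sin(-27.1°)) = 106.8 - j54.67 V
Step 2 — Sum components: V_total = -104.9 - j14.97 V.
Step 3 — Convert to polar: |V_total| = 106 V, ∠V_total = -171.9°.

V_total = 106∠-171.9° V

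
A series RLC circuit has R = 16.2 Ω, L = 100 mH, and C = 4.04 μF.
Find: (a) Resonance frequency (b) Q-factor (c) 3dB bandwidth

Step 1 — Resonance: ω₀ = 1/√(LC) = 1/√(0.1·4.04e-06) = 1573 rad/s.
Step 2 — f₀ = ω₀/(2π) = 250.4 Hz.
Step 3 — Series Q: Q = ω₀L/R = 1573·0.1/16.2 = 9.712.
Step 4 — Bandwidth: Δω = ω₀/Q = 162 rad/s; BW = Δω/(2π) = 25.78 Hz.

(a) f₀ = 250.4 Hz  (b) Q = 9.712  (c) BW = 25.78 Hz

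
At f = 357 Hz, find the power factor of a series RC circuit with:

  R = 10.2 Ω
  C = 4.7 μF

Step 1 — Angular frequency: ω = 2π·f = 2π·357 = 2243 rad/s.
Step 2 — Component impedances:
  R: Z = R = 10.2 Ω
  C: Z = 1/(jωC) = -j/(ω·C) = 0 - j94.85 Ω
Step 3 — Series combination: Z_total = R + C = 10.2 - j94.85 Ω = 95.4∠-83.9° Ω.
Step 4 — Power factor: PF = cos(φ) = Re(Z)/|Z| = 10.2/95.4 = 0.1069.
Step 5 — Type: Im(Z) = -94.85 ⇒ leading (phase φ = -83.9°).

PF = 0.1069 (leading, φ = -83.9°)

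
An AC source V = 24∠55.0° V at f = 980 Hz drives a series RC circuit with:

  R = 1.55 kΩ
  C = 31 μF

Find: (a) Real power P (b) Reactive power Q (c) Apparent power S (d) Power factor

Step 1 — Angular frequency: ω = 2π·f = 2π·980 = 6158 rad/s.
Step 2 — Component impedances:
  R: Z = R = 1550 Ω
  C: Z = 1/(jωC) = -j/(ω·C) = 0 - j5.239 Ω
Step 3 — Series combination: Z_total = R + C = 1550 - j5.239 Ω = 1550∠-0.2° Ω.
Step 4 — Source phasor: V = 24∠55.0° V = 13.77 + j19.66 V.
Step 5 — Current: I = V / Z = 0.008838 + j0.01271 A = 0.01548∠55.2° A.
Step 6 — Complex power: S = V·I* = 0.3716 - j0.001256 VA.
Step 7 — Real power: P = Re(S) = 0.3716 W.
Step 8 — Reactive power: Q = Im(S) = -0.001256 VAR.
Step 9 — Apparent power: |S| = 0.3716 VA.
Step 10 — Power factor: PF = P/|S| = 1 (leading).

(a) P = 0.3716 W  (b) Q = -0.001256 VAR  (c) S = 0.3716 VA  (d) PF = 1 (leading)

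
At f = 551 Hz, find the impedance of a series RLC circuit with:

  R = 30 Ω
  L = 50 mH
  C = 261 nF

Step 1 — Angular frequency: ω = 2π·f = 2π·551 = 3462 rad/s.
Step 2 — Component impedances:
  R: Z = R = 30 Ω
  L: Z = jωL = j·3462·0.05 = 0 + j173.1 Ω
  C: Z = 1/(jωC) = -j/(ω·C) = 0 - j1107 Ω
Step 3 — Series combination: Z_total = R + L + C = 30 - j933.6 Ω = 934.1∠-88.2° Ω.

Z = 30 - j933.6 Ω = 934.1∠-88.2° Ω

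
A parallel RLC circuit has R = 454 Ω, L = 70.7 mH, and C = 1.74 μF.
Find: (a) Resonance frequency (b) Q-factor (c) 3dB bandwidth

Step 1 — Resonance: ω₀ = 1/√(LC) = 1/√(0.0707·1.74e-06) = 2851 rad/s.
Step 2 — f₀ = ω₀/(2π) = 453.8 Hz.
Step 3 — Parallel Q: Q = R/(ω₀L) = 454/(2851·0.0707) = 2.252.
Step 4 — Bandwidth: Δω = ω₀/Q = 1266 rad/s; BW = Δω/(2π) = 201.5 Hz.

(a) f₀ = 453.8 Hz  (b) Q = 2.252  (c) BW = 201.5 Hz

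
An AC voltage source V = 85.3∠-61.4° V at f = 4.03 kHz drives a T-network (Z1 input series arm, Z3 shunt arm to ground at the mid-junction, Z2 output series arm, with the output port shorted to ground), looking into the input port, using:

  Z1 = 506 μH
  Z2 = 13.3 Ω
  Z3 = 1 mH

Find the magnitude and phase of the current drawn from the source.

Step 1 — Angular frequency: ω = 2π·f = 2π·4030 = 2.532e+04 rad/s.
Step 2 — Component impedances:
  Z1: Z = jωL = j·2.532e+04·0.000506 = 0 + j12.81 Ω
  Z2: Z = R = 13.3 Ω
  Z3: Z = jωL = j·2.532e+04·0.001 = 0 + j25.32 Ω
Step 3 — With the output port shorted to ground, the output series arm Z2 runs from the junction to ground; the shunt arm Z3 also runs from the junction to ground. They appear in parallel: Z3 || Z2 = 10.42 + j5.475 Ω.
Step 4 — Series with input arm Z1: Z_in = Z1 + (Z3 || Z2) = 10.42 + j18.29 Ω = 21.05∠60.3° Ω.
Step 5 — Source phasor: V = 85.3∠-61.4° V = 40.83 - j74.89 V.
Step 6 — Ohm's law: I = V / Z_total = (40.83 - j74.89) / (10.42 + j18.29) = -2.13 - j3.447 A.
Step 7 — Convert to polar: |I| = 4.052 A, ∠I = -121.7°.

I = 4.052∠-121.7° A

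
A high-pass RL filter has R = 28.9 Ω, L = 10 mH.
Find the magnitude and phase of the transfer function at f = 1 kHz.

Step 1 — Angular frequency: ω = 2π·1000 = 6283 rad/s.
Step 2 — Transfer function: H(jω) = jωL/(R + jωL).
Step 3 — Numerator jωL = j·62.83; denominator R + jωL = 28.9 + j62.83.
Step 4 — H = 0.8254 + j0.3796.
Step 5 — Magnitude: |H| = 0.9085 (-0.8 dB); phase: φ = 24.7°.

|H| = 0.9085 (-0.8 dB), φ = 24.7°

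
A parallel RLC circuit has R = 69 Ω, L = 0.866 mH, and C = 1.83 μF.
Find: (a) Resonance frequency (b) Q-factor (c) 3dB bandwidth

Step 1 — Resonance: ω₀ = 1/√(LC) = 1/√(0.000866·1.83e-06) = 2.512e+04 rad/s.
Step 2 — f₀ = ω₀/(2π) = 3998 Hz.
Step 3 — Parallel Q: Q = R/(ω₀L) = 69/(2.512e+04·0.000866) = 3.172.
Step 4 — Bandwidth: Δω = ω₀/Q = 7920 rad/s; BW = Δω/(2π) = 1260 Hz.

(a) f₀ = 3998 Hz  (b) Q = 3.172  (c) BW = 1260 Hz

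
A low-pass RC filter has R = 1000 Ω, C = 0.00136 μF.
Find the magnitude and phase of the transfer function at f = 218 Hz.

Step 1 — Angular frequency: ω = 2π·218 = 1370 rad/s.
Step 2 — Transfer function: H(jω) = 1/(1 + jωRC).
Step 3 — Denominator: 1 + jωRC = 1 + j·1370·1000·1.36e-09 = 1 + j0.001863.
Step 4 — H = 1 - j0.001863.
Step 5 — Magnitude: |H| = 1 (-0.0 dB); phase: φ = -0.1°.

|H| = 1 (-0.0 dB), φ = -0.1°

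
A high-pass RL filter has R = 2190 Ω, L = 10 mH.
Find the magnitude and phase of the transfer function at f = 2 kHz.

Step 1 — Angular frequency: ω = 2π·2000 = 1.257e+04 rad/s.
Step 2 — Transfer function: H(jω) = jωL/(R + jωL).
Step 3 — Numerator jωL = j·125.7; denominator R + jωL = 2190 + j125.7.
Step 4 — H = 0.003282 + j0.05719.
Step 5 — Magnitude: |H| = 0.05729 (-24.8 dB); phase: φ = 86.7°.

|H| = 0.05729 (-24.8 dB), φ = 86.7°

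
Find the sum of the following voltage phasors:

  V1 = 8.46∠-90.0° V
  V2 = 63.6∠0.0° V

Step 1 — Convert each phasor to rectangular form:
  V1 = 8.46·(cos(-90.0°) + j·sin(-90.0°)) = 0 - j8.46 V
  V2 = 63.6·(cos(0.0°) + j·sin(0.0°)) = 63.6 V
Step 2 — Sum components: V_total = 63.6 - j8.46 V.
Step 3 — Convert to polar: |V_total| = 64.16 V, ∠V_total = -7.6°.

V_total = 64.16∠-7.6° V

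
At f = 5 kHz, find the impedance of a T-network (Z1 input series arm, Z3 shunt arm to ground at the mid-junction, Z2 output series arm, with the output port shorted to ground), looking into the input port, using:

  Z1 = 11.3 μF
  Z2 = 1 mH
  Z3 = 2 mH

Step 1 — Angular frequency: ω = 2π·f = 2π·5000 = 3.142e+04 rad/s.
Step 2 — Component impedances:
  Z1: Z = 1/(jωC) = -j/(ω·C) = 0 - j2.817 Ω
  Z2: Z = jωL = j·3.142e+04·0.001 = 0 + j31.42 Ω
  Z3: Z = jωL = j·3.142e+04·0.002 = 0 + j62.83 Ω
Step 3 — With the output port shorted to ground, the output series arm Z2 runs from the junction to ground; the shunt arm Z3 also runs from the junction to ground. They appear in parallel: Z3 || Z2 = 0 + j20.94 Ω.
Step 4 — Series with input arm Z1: Z_in = Z1 + (Z3 || Z2) = 0 + j18.13 Ω = 18.13∠90.0° Ω.

Z = 0 + j18.13 Ω = 18.13∠90.0° Ω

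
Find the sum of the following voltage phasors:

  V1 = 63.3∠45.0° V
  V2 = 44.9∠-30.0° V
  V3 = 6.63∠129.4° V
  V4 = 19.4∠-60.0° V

Step 1 — Convert each phasor to rectangular form:
  V1 = 63.3·(cos(45.0°) + j·sin(45.0°)) = 44.76 + j44.76 V
  V2 = 44.9·(cos(-30.0°) + j·sin(-30.0°)) = 38.88 - j22.45 V
  V3 = 6.63·(cos(129.4°) + j·sin(129.4°)) = -4.208 + j5.123 V
  V4 = 19.4·(cos(-60.0°) + j·sin(-60.0°)) = 9.7 - j16.8 V
Step 2 — Sum components: V_total = 89.14 + j10.63 V.
Step 3 — Convert to polar: |V_total| = 89.77 V, ∠V_total = 6.8°.

V_total = 89.77∠6.8° V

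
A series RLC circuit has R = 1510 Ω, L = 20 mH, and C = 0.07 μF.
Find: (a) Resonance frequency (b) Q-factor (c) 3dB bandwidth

Step 1 — Resonance condition Im(Z)=0 gives ω₀ = 1/√(LC).
Step 2 — ω₀ = 1/√(0.02·7e-08) = 2.673e+04 rad/s.
Step 3 — f₀ = ω₀/(2π) = 4254 Hz.
Step 4 — Series Q: Q = ω₀L/R = 2.673e+04·0.02/1510 = 0.354.
Step 5 — 3dB bandwidth: Δω = ω₀/Q = 7.55e+04 rad/s; BW = Δω/(2π) = 1.202e+04 Hz.

(a) f₀ = 4254 Hz  (b) Q = 0.354  (c) BW = 1.202e+04 Hz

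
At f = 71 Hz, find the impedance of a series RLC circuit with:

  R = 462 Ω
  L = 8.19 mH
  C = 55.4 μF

Step 1 — Angular frequency: ω = 2π·f = 2π·71 = 446.1 rad/s.
Step 2 — Component impedances:
  R: Z = R = 462 Ω
  L: Z = jωL = j·446.1·0.00819 = 0 + j3.654 Ω
  C: Z = 1/(jωC) = -j/(ω·C) = 0 - j40.46 Ω
Step 3 — Series combination: Z_total = R + L + C = 462 - j36.81 Ω = 463.5∠-4.6° Ω.

Z = 462 - j36.81 Ω = 463.5∠-4.6° Ω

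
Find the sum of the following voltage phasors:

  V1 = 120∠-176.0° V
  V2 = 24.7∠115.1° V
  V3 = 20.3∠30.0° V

Step 1 — Convert each phasor to rectangular form:
  V1 = 120·(cos(-176.0°) + j·sin(-176.0°)) = -119.7 - j8.371 V
  V2 = 24.7·(cos(115.1°) + j·sin(115.1°)) = -10.48 + j22.37 V
  V3 = 20.3·(cos(30.0°) + j·sin(30.0°)) = 17.58 + j10.15 V
Step 2 — Sum components: V_total = -112.6 + j24.15 V.
Step 3 — Convert to polar: |V_total| = 115.2 V, ∠V_total = 167.9°.

V_total = 115.2∠167.9° V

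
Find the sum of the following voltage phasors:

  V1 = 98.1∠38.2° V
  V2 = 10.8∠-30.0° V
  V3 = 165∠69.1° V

Step 1 — Convert each phasor to rectangular form:
  V1 = 98.1·(cos(38.2°) + j·sin(38.2°)) = 77.09 + j60.67 V
  V2 = 10.8·(cos(-30.0°) + j·sin(-30.0°)) = 9.353 - j5.4 V
  V3 = 165·(cos(69.1°) + j·sin(69.1°)) = 58.86 + j154.1 V
Step 2 — Sum components: V_total = 145.3 + j209.4 V.
Step 3 — Convert to polar: |V_total| = 254.9 V, ∠V_total = 55.2°.

V_total = 254.9∠55.2° V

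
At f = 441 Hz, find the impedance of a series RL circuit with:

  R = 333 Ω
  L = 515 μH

Step 1 — Angular frequency: ω = 2π·f = 2π·441 = 2771 rad/s.
Step 2 — Component impedances:
  R: Z = R = 333 Ω
  L: Z = jωL = j·2771·0.000515 = 0 + j1.427 Ω
Step 3 — Series combination: Z_total = R + L = 333 + j1.427 Ω = 333∠0.2° Ω.

Z = 333 + j1.427 Ω = 333∠0.2° Ω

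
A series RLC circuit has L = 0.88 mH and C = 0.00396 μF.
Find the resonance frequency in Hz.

Step 1 — Resonance condition Im(Z)=0 gives ω₀ = 1/√(LC).
Step 2 — ω₀ = 1/√(0.00088·3.96e-09) = 5.357e+05 rad/s.
Step 3 — f₀ = ω₀/(2π) = 8.526e+04 Hz.

f₀ = 8.526e+04 Hz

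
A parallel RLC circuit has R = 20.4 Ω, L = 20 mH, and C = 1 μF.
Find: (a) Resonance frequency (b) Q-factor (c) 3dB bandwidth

Step 1 — Resonance: ω₀ = 1/√(LC) = 1/√(0.02·1e-06) = 7071 rad/s.
Step 2 — f₀ = ω₀/(2π) = 1125 Hz.
Step 3 — Parallel Q: Q = R/(ω₀L) = 20.4/(7071·0.02) = 0.1442.
Step 4 — Bandwidth: Δω = ω₀/Q = 4.902e+04 rad/s; BW = Δω/(2π) = 7802 Hz.

(a) f₀ = 1125 Hz  (b) Q = 0.1442  (c) BW = 7802 Hz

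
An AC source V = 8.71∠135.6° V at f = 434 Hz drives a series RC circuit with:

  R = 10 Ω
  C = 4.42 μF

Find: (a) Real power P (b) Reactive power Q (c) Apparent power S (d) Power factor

Step 1 — Angular frequency: ω = 2π·f = 2π·434 = 2727 rad/s.
Step 2 — Component impedances:
  R: Z = R = 10 Ω
  C: Z = 1/(jωC) = -j/(ω·C) = 0 - j82.97 Ω
Step 3 — Series combination: Z_total = R + C = 10 - j82.97 Ω = 83.57∠-83.1° Ω.
Step 4 — Source phasor: V = 8.71∠135.6° V = -6.223 + j6.094 V.
Step 5 — Current: I = V / Z = -0.08131 - j0.06521 A = 0.1042∠-141.3° A.
Step 6 — Complex power: S = V·I* = 0.1086 - j0.9013 VA.
Step 7 — Real power: P = Re(S) = 0.1086 W.
Step 8 — Reactive power: Q = Im(S) = -0.9013 VAR.
Step 9 — Apparent power: |S| = 0.9078 VA.
Step 10 — Power factor: PF = P/|S| = 0.1197 (leading).

(a) P = 0.1086 W  (b) Q = -0.9013 VAR  (c) S = 0.9078 VA  (d) PF = 0.1197 (leading)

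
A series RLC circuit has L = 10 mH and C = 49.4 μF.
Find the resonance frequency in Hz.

Step 1 — Resonance condition Im(Z)=0 gives ω₀ = 1/√(LC).
Step 2 — ω₀ = 1/√(0.01·4.94e-05) = 1423 rad/s.
Step 3 — f₀ = ω₀/(2π) = 226.4 Hz.

f₀ = 226.4 Hz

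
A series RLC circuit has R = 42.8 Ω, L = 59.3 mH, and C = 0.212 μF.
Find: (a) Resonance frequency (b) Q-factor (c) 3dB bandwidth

Step 1 — Resonance: ω₀ = 1/√(LC) = 1/√(0.0593·2.12e-07) = 8919 rad/s.
Step 2 — f₀ = ω₀/(2π) = 1419 Hz.
Step 3 — Series Q: Q = ω₀L/R = 8919·0.0593/42.8 = 12.36.
Step 4 — Bandwidth: Δω = ω₀/Q = 721.8 rad/s; BW = Δω/(2π) = 114.9 Hz.

(a) f₀ = 1419 Hz  (b) Q = 12.36  (c) BW = 114.9 Hz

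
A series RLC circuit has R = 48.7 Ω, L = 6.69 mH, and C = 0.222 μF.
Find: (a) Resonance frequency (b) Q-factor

Step 1 — Resonance condition Im(Z)=0 gives ω₀ = 1/√(LC).
Step 2 — ω₀ = 1/√(0.00669·2.22e-07) = 2.595e+04 rad/s.
Step 3 — f₀ = ω₀/(2π) = 4130 Hz.
Step 4 — Series Q: Q = ω₀L/R = 2.595e+04·0.00669/48.7 = 3.565.

(a) f₀ = 4130 Hz  (b) Q = 3.565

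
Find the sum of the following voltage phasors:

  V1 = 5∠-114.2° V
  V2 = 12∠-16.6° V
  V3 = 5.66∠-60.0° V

Step 1 — Convert each phasor to rectangular form:
  V1 = 5·(cos(-114.2°) + j·sin(-114.2°)) = -2.05 - j4.561 V
  V2 = 12·(cos(-16.6°) + j·sin(-16.6°)) = 11.5 - j3.428 V
  V3 = 5.66·(cos(-60.0°) + j·sin(-60.0°)) = 2.83 - j4.902 V
Step 2 — Sum components: V_total = 12.28 - j12.89 V.
Step 3 — Convert to polar: |V_total| = 17.8 V, ∠V_total = -46.4°.

V_total = 17.8∠-46.4° V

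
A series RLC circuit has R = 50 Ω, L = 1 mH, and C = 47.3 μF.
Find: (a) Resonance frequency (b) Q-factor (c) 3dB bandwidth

Step 1 — Resonance: ω₀ = 1/√(LC) = 1/√(0.001·4.73e-05) = 4598 rad/s.
Step 2 — f₀ = ω₀/(2π) = 731.8 Hz.
Step 3 — Series Q: Q = ω₀L/R = 4598·0.001/50 = 0.09196.
Step 4 — Bandwidth: Δω = ω₀/Q = 5e+04 rad/s; BW = Δω/(2π) = 7958 Hz.

(a) f₀ = 731.8 Hz  (b) Q = 0.09196  (c) BW = 7958 Hz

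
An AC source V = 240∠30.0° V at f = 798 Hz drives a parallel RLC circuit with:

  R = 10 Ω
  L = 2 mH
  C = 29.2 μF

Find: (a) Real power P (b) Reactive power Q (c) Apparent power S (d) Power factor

Step 1 — Angular frequency: ω = 2π·f = 2π·798 = 5014 rad/s.
Step 2 — Component impedances:
  R: Z = R = 10 Ω
  L: Z = jωL = j·5014·0.002 = 0 + j10.03 Ω
  C: Z = 1/(jωC) = -j/(ω·C) = 0 - j6.83 Ω
Step 3 — Parallel combination: 1/Z_total = 1/R + 1/L + 1/C; Z_total = 8.21 - j3.833 Ω = 9.061∠-25.0° Ω.
Step 4 — Source phasor: V = 240∠30.0° V = 207.8 + j120 V.
Step 5 — Current: I = V / Z = 15.18 + j21.7 A = 26.49∠55.0° A.
Step 6 — Complex power: S = V·I* = 5760 - j2689 VA.
Step 7 — Real power: P = Re(S) = 5760 W.
Step 8 — Reactive power: Q = Im(S) = -2689 VAR.
Step 9 — Apparent power: |S| = 6357 VA.
Step 10 — Power factor: PF = P/|S| = 0.9061 (leading).

(a) P = 5760 W  (b) Q = -2689 VAR  (c) S = 6357 VA  (d) PF = 0.9061 (leading)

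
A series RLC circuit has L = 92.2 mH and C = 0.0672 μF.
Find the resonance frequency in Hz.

Step 1 — Resonance condition Im(Z)=0 gives ω₀ = 1/√(LC).
Step 2 — ω₀ = 1/√(0.0922·6.72e-08) = 1.27e+04 rad/s.
Step 3 — f₀ = ω₀/(2π) = 2022 Hz.

f₀ = 2022 Hz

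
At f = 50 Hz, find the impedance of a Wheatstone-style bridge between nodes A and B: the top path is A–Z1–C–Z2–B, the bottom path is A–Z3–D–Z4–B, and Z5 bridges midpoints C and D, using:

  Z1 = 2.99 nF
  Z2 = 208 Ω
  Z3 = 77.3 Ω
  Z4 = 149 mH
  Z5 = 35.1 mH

Step 1 — Angular frequency: ω = 2π·f = 2π·50 = 314.2 rad/s.
Step 2 — Component impedances:
  Z1: Z = 1/(jωC) = -j/(ω·C) = 0 - j1.065e+06 Ω
  Z2: Z = R = 208 Ω
  Z3: Z = R = 77.3 Ω
  Z4: Z = jωL = j·314.2·0.149 = 0 + j46.81 Ω
  Z5: Z = jωL = j·314.2·0.0351 = 0 + j11.03 Ω
Step 3 — Bridge requires nodal analysis (the Z5 bridge couples midpoints C and D, so the two paths cannot be reduced to a simple series/parallel combination). Setting node B to ground and injecting 1 A at node A, the 3-node admittance system at A, C, D solves to V_A = Z_AB = 87.08 + j44.09 Ω = 97.6∠26.9° Ω.

Z = 87.08 + j44.09 Ω = 97.6∠26.9° Ω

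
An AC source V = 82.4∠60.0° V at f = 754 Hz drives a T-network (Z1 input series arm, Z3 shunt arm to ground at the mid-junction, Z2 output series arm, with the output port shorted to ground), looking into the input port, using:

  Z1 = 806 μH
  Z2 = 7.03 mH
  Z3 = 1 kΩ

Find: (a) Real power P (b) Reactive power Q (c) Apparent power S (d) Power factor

Step 1 — Angular frequency: ω = 2π·f = 2π·754 = 4738 rad/s.
Step 2 — Component impedances:
  Z1: Z = jωL = j·4738·0.000806 = 0 + j3.818 Ω
  Z2: Z = jωL = j·4738·0.00703 = 0 + j33.3 Ω
  Z3: Z = R = 1000 Ω
Step 3 — With the output port shorted to ground, the output series arm Z2 runs from the junction to ground; the shunt arm Z3 also runs from the junction to ground. They appear in parallel: Z3 || Z2 = 1.108 + j33.27 Ω.
Step 4 — Series with input arm Z1: Z_in = Z1 + (Z3 || Z2) = 1.108 + j37.09 Ω = 37.1∠88.3° Ω.
Step 5 — Source phasor: V = 82.4∠60.0° V = 41.2 + j71.36 V.
Step 6 — Current: I = V / Z = 1.956 - j1.052 A = 2.221∠-28.3° A.
Step 7 — Complex power: S = V·I* = 5.465 + j182.9 VA.
Step 8 — Real power: P = Re(S) = 5.465 W.
Step 9 — Reactive power: Q = Im(S) = 182.9 VAR.
Step 10 — Apparent power: |S| = 183 VA.
Step 11 — Power factor: PF = P/|S| = 0.02986 (lagging).

(a) P = 5.465 W  (b) Q = 182.9 VAR  (c) S = 183 VA  (d) PF = 0.02986 (lagging)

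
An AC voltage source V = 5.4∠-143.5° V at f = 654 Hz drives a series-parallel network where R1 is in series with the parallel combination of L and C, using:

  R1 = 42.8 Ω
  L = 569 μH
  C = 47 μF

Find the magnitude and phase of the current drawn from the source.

Step 1 — Angular frequency: ω = 2π·f = 2π·654 = 4109 rad/s.
Step 2 — Component impedances:
  R1: Z = R = 42.8 Ω
  L: Z = jωL = j·4109·0.000569 = 0 + j2.338 Ω
  C: Z = 1/(jωC) = -j/(ω·C) = 0 - j5.178 Ω
Step 3 — Parallel branch: L || C = 1/(1/L + 1/C) = 0 + j4.263 Ω.
Step 4 — Series with R1: Z_total = R1 + (L || C) = 42.8 + j4.263 Ω = 43.01∠5.7° Ω.
Step 5 — Source phasor: V = 5.4∠-143.5° V = -4.341 - j3.212 V.
Step 6 — Ohm's law: I = V / Z_total = (-4.341 - j3.212) / (42.8 + j4.263) = -0.1078 - j0.06431 A.
Step 7 — Convert to polar: |I| = 0.1255 A, ∠I = -149.2°.

I = 0.1255∠-149.2° A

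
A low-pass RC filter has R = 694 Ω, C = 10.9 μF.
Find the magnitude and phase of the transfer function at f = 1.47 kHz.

Step 1 — Angular frequency: ω = 2π·1470 = 9236 rad/s.
Step 2 — Transfer function: H(jω) = 1/(1 + jωRC).
Step 3 — Denominator: 1 + jωRC = 1 + j·9236·694·1.09e-05 = 1 + j69.87.
Step 4 — H = 0.0002048 - j0.01431.
Step 5 — Magnitude: |H| = 0.01431 (-36.9 dB); phase: φ = -89.2°.

|H| = 0.01431 (-36.9 dB), φ = -89.2°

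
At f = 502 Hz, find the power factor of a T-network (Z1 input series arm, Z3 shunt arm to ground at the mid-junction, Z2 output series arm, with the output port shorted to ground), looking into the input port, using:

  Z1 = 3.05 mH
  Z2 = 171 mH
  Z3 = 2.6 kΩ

Step 1 — Angular frequency: ω = 2π·f = 2π·502 = 3154 rad/s.
Step 2 — Component impedances:
  Z1: Z = jωL = j·3154·0.00305 = 0 + j9.62 Ω
  Z2: Z = jωL = j·3154·0.171 = 0 + j539.4 Ω
  Z3: Z = R = 2600 Ω
Step 3 — With the output port shorted to ground, the output series arm Z2 runs from the junction to ground; the shunt arm Z3 also runs from the junction to ground. They appear in parallel: Z3 || Z2 = 107.3 + j517.1 Ω.
Step 4 — Series with input arm Z1: Z_in = Z1 + (Z3 || Z2) = 107.3 + j526.7 Ω = 537.5∠78.5° Ω.
Step 5 — Power factor: PF = cos(φ) = Re(Z)/|Z| = 107.3/537.5 = 0.1996.
Step 6 — Type: Im(Z) = 526.7 ⇒ lagging (phase φ = 78.5°).

PF = 0.1996 (lagging, φ = 78.5°)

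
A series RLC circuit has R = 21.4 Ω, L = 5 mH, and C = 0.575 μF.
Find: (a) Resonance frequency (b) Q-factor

Step 1 — Resonance condition Im(Z)=0 gives ω₀ = 1/√(LC).
Step 2 — ω₀ = 1/√(0.005·5.75e-07) = 1.865e+04 rad/s.
Step 3 — f₀ = ω₀/(2π) = 2968 Hz.
Step 4 — Series Q: Q = ω₀L/R = 1.865e+04·0.005/21.4 = 4.357.

(a) f₀ = 2968 Hz  (b) Q = 4.357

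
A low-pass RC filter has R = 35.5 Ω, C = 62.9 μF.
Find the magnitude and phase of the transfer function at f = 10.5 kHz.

Step 1 — Angular frequency: ω = 2π·1.05e+04 = 6.597e+04 rad/s.
Step 2 — Transfer function: H(jω) = 1/(1 + jωRC).
Step 3 — Denominator: 1 + jωRC = 1 + j·6.597e+04·35.5·6.29e-05 = 1 + j147.3.
Step 4 — H = 4.608e-05 - j0.006788.
Step 5 — Magnitude: |H| = 0.006788 (-43.4 dB); phase: φ = -89.6°.

|H| = 0.006788 (-43.4 dB), φ = -89.6°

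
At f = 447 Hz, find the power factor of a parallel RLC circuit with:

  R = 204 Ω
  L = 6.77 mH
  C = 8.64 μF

Step 1 — Angular frequency: ω = 2π·f = 2π·447 = 2809 rad/s.
Step 2 — Component impedances:
  R: Z = R = 204 Ω
  L: Z = jωL = j·2809·0.00677 = 0 + j19.01 Ω
  C: Z = 1/(jωC) = -j/(ω·C) = 0 - j41.21 Ω
Step 3 — Parallel combination: 1/Z_total = 1/R + 1/L + 1/C; Z_total = 5.932 + j34.28 Ω = 34.79∠80.2° Ω.
Step 4 — Power factor: PF = cos(φ) = Re(Z)/|Z| = 5.932/34.79 = 0.1705.
Step 5 — Type: Im(Z) = 34.28 ⇒ lagging (phase φ = 80.2°).

PF = 0.1705 (lagging, φ = 80.2°)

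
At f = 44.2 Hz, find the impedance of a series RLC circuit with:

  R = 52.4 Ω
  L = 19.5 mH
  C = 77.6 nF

Step 1 — Angular frequency: ω = 2π·f = 2π·44.2 = 277.7 rad/s.
Step 2 — Component impedances:
  R: Z = R = 52.4 Ω
  L: Z = jωL = j·277.7·0.0195 = 0 + j5.415 Ω
  C: Z = 1/(jωC) = -j/(ω·C) = 0 - j4.64e+04 Ω
Step 3 — Series combination: Z_total = R + L + C = 52.4 - j4.64e+04 Ω = 4.64e+04∠-89.9° Ω.

Z = 52.4 - j4.64e+04 Ω = 4.64e+04∠-89.9° Ω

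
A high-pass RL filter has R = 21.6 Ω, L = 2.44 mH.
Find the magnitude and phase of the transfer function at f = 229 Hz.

Step 1 — Angular frequency: ω = 2π·229 = 1439 rad/s.
Step 2 — Transfer function: H(jω) = jωL/(R + jωL).
Step 3 — Numerator jωL = j·3.511; denominator R + jωL = 21.6 + j3.511.
Step 4 — H = 0.02574 + j0.1584.
Step 5 — Magnitude: |H| = 0.1604 (-15.9 dB); phase: φ = 80.8°.

|H| = 0.1604 (-15.9 dB), φ = 80.8°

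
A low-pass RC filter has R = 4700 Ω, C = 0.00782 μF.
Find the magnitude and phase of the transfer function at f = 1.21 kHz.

Step 1 — Angular frequency: ω = 2π·1210 = 7603 rad/s.
Step 2 — Transfer function: H(jω) = 1/(1 + jωRC).
Step 3 — Denominator: 1 + jωRC = 1 + j·7603·4700·7.82e-09 = 1 + j0.2794.
Step 4 — H = 0.9276 - j0.2592.
Step 5 — Magnitude: |H| = 0.9631 (-0.3 dB); phase: φ = -15.6°.

|H| = 0.9631 (-0.3 dB), φ = -15.6°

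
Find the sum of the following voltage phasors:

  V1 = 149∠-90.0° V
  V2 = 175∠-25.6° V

Step 1 — Convert each phasor to rectangular form:
  V1 = 149·(cos(-90.0°) + j·sin(-90.0°)) = 0 - j149 V
  V2 = 175·(cos(-25.6°) + j·sin(-25.6°)) = 157.8 - j75.62 V
Step 2 — Sum components: V_total = 157.8 - j224.6 V.
Step 3 — Convert to polar: |V_total| = 274.5 V, ∠V_total = -54.9°.

V_total = 274.5∠-54.9° V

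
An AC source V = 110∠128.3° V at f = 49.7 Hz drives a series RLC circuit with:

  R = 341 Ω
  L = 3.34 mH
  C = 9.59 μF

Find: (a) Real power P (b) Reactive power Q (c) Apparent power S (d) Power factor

Step 1 — Angular frequency: ω = 2π·f = 2π·49.7 = 312.3 rad/s.
Step 2 — Component impedances:
  R: Z = R = 341 Ω
  L: Z = jωL = j·312.3·0.00334 = 0 + j1.043 Ω
  C: Z = 1/(jωC) = -j/(ω·C) = 0 - j333.9 Ω
Step 3 — Series combination: Z_total = R + L + C = 341 - j332.9 Ω = 476.5∠-44.3° Ω.
Step 4 — Source phasor: V = 110∠128.3° V = -68.18 + j86.33 V.
Step 5 — Current: I = V / Z = -0.2289 + j0.02969 A = 0.2308∠172.6° A.
Step 6 — Complex power: S = V·I* = 18.17 - j17.74 VA.
Step 7 — Real power: P = Re(S) = 18.17 W.
Step 8 — Reactive power: Q = Im(S) = -17.74 VAR.
Step 9 — Apparent power: |S| = 25.39 VA.
Step 10 — Power factor: PF = P/|S| = 0.7156 (leading).

(a) P = 18.17 W  (b) Q = -17.74 VAR  (c) S = 25.39 VA  (d) PF = 0.7156 (leading)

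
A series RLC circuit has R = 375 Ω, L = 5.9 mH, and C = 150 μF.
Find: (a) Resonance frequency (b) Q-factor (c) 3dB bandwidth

Step 1 — Resonance condition Im(Z)=0 gives ω₀ = 1/√(LC).
Step 2 — ω₀ = 1/√(0.0059·0.00015) = 1063 rad/s.
Step 3 — f₀ = ω₀/(2π) = 169.2 Hz.
Step 4 — Series Q: Q = ω₀L/R = 1063·0.0059/375 = 0.01672.
Step 5 — 3dB bandwidth: Δω = ω₀/Q = 6.356e+04 rad/s; BW = Δω/(2π) = 1.012e+04 Hz.

(a) f₀ = 169.2 Hz  (b) Q = 0.01672  (c) BW = 1.012e+04 Hz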